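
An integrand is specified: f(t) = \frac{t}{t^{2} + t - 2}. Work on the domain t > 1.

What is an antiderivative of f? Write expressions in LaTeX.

An antiderivative is F(t) = \frac{\log{\left(t - 1 \right)}}{3} + \frac{2 \log{\left(t + 2 \right)}}{3}.

The denominator factors as \left(t - 1\right) \left(t + 2\right); partial fractions split f into directly integrable pieces: \frac{2}{3 \left(t + 2\right)} + \frac{1}{3 \left(t - 1\right)}.
Check: d/dt[\frac{\log{\left(t - 1 \right)}}{3} + \frac{2 \log{\left(t + 2 \right)}}{3}] = \frac{t}{t^{2} + t - 2} = f(t).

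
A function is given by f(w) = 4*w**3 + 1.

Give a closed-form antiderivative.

Check any antiderivative F(w) by computing F'(w) and comparing it with f(w).
Check: d/dw[w**4 + w] = 4*w**3 + 1 = f(w).

An antiderivative is F(w) = w**4 + w.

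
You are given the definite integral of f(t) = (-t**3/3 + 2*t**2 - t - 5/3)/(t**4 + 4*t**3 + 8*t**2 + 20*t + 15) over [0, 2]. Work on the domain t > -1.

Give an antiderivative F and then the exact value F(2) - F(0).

The denominator factors as 3*(t + 1)*(t + 3)*(t**2 + 5); partial fractions split f into directly integrable pieces: (68*t + 55)/(126*(t**2 + 5)) - 85/(84*(t + 3)) + 5/(36*(t + 1)).
F(t) = 5*log(t + 1)/36 - 85*log(t + 3)/84 + 17*log(t**2 + 5)/63 + 11*sqrt(5)*atan(sqrt(5)*t/5)/126 is an antiderivative of f.
Check: d/dt[5*log(t + 1)/36 - 85*log(t + 3)/84 + 17*log(t**2 + 5)/63 + 11*sqrt(5)*atan(sqrt(5)*t/5)/126] = (-t**3 + 6*t**2 - 3*t - 5)/(3*t**4 + 12*t**3 + 24*t**2 + 60*t + 45), which equals f(t).
F(2) = -85*log(5)/84 + 11*sqrt(5)*atan(2*sqrt(5)/5)/126 + 5*log(3)/36 + 17*log(9)/63; F(0) = -85*log(3)/84 + 17*log(5)/63.
Integral = F(2) - F(0) = -323*log(5)/252 + 11*sqrt(5)*atan(2*sqrt(5)/5)/126 + 17*log(9)/63 + 145*log(3)/126.

Antiderivative: F(t) = 5*log(t + 1)/36 - 85*log(t + 3)/84 + 17*log(t**2 + 5)/63 + 11*sqrt(5)*atan(sqrt(5)*t/5)/126; value = -323*log(5)/252 + 11*sqrt(5)*atan(2*sqrt(5)/5)/126 + 17*log(9)/63 + 145*log(3)/126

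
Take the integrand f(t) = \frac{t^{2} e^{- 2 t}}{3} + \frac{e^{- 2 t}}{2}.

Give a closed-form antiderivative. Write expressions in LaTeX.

An antiderivative is F(t) = - \frac{t^{2} e^{- 2 t}}{6} - \frac{t e^{- 2 t}}{6} - \frac{e^{- 2 t}}{3}.

Recognize the product-rule pattern: f = u'v + uv' with u = - \frac{t^{2}}{6} - \frac{t}{6} - \frac{1}{3}, v = e^{- 2 t}, so integration by parts undoes it.
Check: d/dt[- \frac{t^{2} e^{- 2 t}}{6} - \frac{t e^{- 2 t}}{6} - \frac{e^{- 2 t}}{3}] = \frac{\left(2 t^{2} + 3\right) e^{- 2 t}}{6}, which equals f(t).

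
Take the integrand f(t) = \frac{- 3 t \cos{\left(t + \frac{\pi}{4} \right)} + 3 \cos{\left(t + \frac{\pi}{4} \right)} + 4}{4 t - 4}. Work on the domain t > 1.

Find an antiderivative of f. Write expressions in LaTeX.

A candidate is checked by its d/dt: the result must match f(t).
Check: d/dt[\frac{4 \log{\left(2 t - 2 \right)} - 3 \sin{\left(t + \frac{\pi}{4} \right)}}{4}] = \frac{- 3 t \cos{\left(t + \frac{\pi}{4} \right)} + 3 \cos{\left(t + \frac{\pi}{4} \right)} + 4}{4 t - 4} = f(t).

An antiderivative is F(t) = \frac{4 \log{\left(2 t - 2 \right)} - 3 \sin{\left(t + \frac{\pi}{4} \right)}}{4}.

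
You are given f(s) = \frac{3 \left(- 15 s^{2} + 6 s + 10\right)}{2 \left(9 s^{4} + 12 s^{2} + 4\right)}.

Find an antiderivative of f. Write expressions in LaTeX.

Recognize the product-rule pattern: f = u'v + uv' with u = \frac{1}{2 s^{2} + \frac{4}{3}}, v = 5 s - 1, so integration by parts undoes it.
Check: d/ds[\frac{15 s - 3}{6 s^{2} + 4}] = \frac{- 45 s^{2} + 18 s + 30}{18 s^{4} + 24 s^{2} + 8}, which equals f(s).

An antiderivative is F(s) = \frac{15 s - 3}{6 s^{2} + 4}.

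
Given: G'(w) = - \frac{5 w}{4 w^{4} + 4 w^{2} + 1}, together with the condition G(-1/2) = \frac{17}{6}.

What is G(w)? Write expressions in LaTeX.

G(w) = 2 + \frac{5}{2 \left(4 w^{2} + 2\right)}

G'(w) matches the chain-rule pattern g'(h)*h' with inner function h(w) = 4 w^{2} + 2; substituting u = h(w) collapses the integral.
A general antiderivative is \frac{5}{2 \left(4 w^{2} + 2\right)} + C.
The condition gives C = \frac{17}{6} - (\frac{5}{6}) = 2.
So G(w) = 2 + \frac{5}{2 \left(4 w^{2} + 2\right)}.
Check: d/dw[2 + \frac{5}{2 \left(4 w^{2} + 2\right)}] = - \frac{5 w}{4 w^{4} + 4 w^{2} + 1} = G'(w).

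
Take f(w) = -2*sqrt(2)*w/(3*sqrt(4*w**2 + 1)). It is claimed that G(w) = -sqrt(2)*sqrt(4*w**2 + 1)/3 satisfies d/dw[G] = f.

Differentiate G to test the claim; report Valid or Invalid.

Invalid: d/dw[G] - f = -2*sqrt(2)*w/(3*sqrt(4*w**2 + 1)), which is not 0.

d/dw[G] = -4*sqrt(2)*w/(3*sqrt(4*w**2 + 1))
d/dw[G] - f(w) = -2*sqrt(2)*w/(3*sqrt(4*w**2 + 1)) != 0.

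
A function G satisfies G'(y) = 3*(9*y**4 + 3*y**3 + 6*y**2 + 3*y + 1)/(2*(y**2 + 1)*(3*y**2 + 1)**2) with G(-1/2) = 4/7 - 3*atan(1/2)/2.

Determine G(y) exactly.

Differentiate the proposed G(y) back; it has to land on the given G'(y).
A general antiderivative is 3*atan(y)/2 - 1/(2*(2*y**2 + 2/3)) + C.
The condition gives C = 4/7 - 3*atan(1/2)/2 - (-3*atan(1/2)/2 - 3/7) = 1.
So G(y) = (18*y**2*atan(y) + 12*y**2 + 6*atan(y) + 1)/(12*y**2 + 4).
Check: d/dy[(18*y**2*atan(y) + 12*y**2 + 6*atan(y) + 1)/(12*y**2 + 4)] = (27*y**4 + 9*y**3 + 18*y**2 + 9*y + 3)/(18*y**6 + 30*y**4 + 14*y**2 + 2), which equals G'(y).

G(y) = (18*y**2*atan(y) + 12*y**2 + 6*atan(y) + 1)/(12*y**2 + 4)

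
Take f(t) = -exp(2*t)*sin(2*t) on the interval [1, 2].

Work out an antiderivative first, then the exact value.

Antiderivative: F(t) = -exp(2*t)*sin(2*t)/4 + exp(2*t)*cos(2*t)/4; value = exp(4)*cos(4)/4 - exp(2)*cos(2)/4 + exp(2)*sin(2)/4 - exp(4)*sin(4)/4

Any candidate F(t) must reproduce f(t) exactly when differentiated.
F(t) = -exp(2*t)*sin(2*t)/4 + exp(2*t)*cos(2*t)/4 is an antiderivative of f.
Check: d/dt[-exp(2*t)*sin(2*t)/4 + exp(2*t)*cos(2*t)/4] = -exp(2*t)*sin(2*t) = f(t).
F(2) = exp(4)*cos(4)/4 - exp(4)*sin(4)/4; F(1) = -exp(2)*sin(2)/4 + exp(2)*cos(2)/4.
Integral = F(2) - F(1) = exp(4)*cos(4)/4 - exp(2)*cos(2)/4 + exp(2)*sin(2)/4 - exp(4)*sin(4)/4.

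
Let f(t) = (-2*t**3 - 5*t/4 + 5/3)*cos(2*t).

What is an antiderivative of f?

An antiderivative is F(t) = -t**3*sin(2*t) - 3*t**2*cos(2*t)/2 + 7*t*sin(2*t)/8 + 5*sin(2*t)/6 + 7*cos(2*t)/16.

Differentiate the proposed F(t) back; it has to land on f(t) exactly.
Check: d/dt[-t**3*sin(2*t) - 3*t**2*cos(2*t)/2 + 7*t*sin(2*t)/8 + 5*sin(2*t)/6 + 7*cos(2*t)/16] = -2*t**3*cos(2*t) - 5*t*cos(2*t)/4 + 5*cos(2*t)/3, which equals f(t).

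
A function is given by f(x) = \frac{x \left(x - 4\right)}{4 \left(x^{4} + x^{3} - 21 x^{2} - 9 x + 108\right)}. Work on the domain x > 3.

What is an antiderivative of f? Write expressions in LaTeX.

An antiderivative is F(x) = \frac{41 \log{\left(x - 3 \right)}}{2352} + \frac{7 \log{\left(x + 3 \right)}}{48} - \frac{8 \log{\left(x + 4 \right)}}{49} + \frac{1}{56 x - 168}.

The denominator factors as 4 \left(x - 3\right)^{2} \left(x + 3\right) \left(x + 4\right); partial fractions split f into directly integrable pieces: - \frac{8}{49 \left(x + 4\right)} + \frac{7}{48 \left(x + 3\right)} + \frac{41}{2352 \left(x - 3\right)} - \frac{1}{56 \left(x - 3\right)^{2}}.
Check: d/dx[\frac{41 \log{\left(x - 3 \right)}}{2352} + \frac{7 \log{\left(x + 3 \right)}}{48} - \frac{8 \log{\left(x + 4 \right)}}{49} + \frac{1}{56 x - 168}] = \frac{x^{2} - 4 x}{4 x^{4} + 4 x^{3} - 84 x^{2} - 36 x + 432}, which equals f(x).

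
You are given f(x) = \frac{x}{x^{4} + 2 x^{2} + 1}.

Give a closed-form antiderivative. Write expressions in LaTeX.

f matches the chain-rule pattern g'(h)*h' with inner function h(x) = 2 x^{2} + 2; substituting u = h(x) collapses the integral.
Check: d/dx[- \frac{1}{2 x^{2} + 2}] = \frac{x}{x^{4} + 2 x^{2} + 1} = f(x).

An antiderivative is F(x) = - \frac{1}{2 x^{2} + 2}.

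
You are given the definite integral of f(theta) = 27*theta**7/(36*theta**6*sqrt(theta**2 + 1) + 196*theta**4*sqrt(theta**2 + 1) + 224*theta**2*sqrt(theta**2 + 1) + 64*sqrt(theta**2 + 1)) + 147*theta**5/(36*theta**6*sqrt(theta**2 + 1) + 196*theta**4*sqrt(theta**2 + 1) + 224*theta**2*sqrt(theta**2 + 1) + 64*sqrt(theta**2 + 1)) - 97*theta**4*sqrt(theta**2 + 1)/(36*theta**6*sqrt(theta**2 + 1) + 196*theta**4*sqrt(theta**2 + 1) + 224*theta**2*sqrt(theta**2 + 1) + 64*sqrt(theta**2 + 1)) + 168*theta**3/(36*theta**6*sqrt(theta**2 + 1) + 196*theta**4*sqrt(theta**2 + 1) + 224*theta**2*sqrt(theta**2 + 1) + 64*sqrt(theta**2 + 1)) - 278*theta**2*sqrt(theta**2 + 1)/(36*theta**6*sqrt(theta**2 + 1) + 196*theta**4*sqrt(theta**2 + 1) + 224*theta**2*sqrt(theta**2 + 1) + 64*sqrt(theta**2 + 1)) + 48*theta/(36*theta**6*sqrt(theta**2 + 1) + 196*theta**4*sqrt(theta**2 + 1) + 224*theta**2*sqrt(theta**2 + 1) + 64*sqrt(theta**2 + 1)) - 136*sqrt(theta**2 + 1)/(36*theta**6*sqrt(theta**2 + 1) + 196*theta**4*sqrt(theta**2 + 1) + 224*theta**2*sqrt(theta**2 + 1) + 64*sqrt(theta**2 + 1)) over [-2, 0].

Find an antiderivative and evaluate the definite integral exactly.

Antiderivative: F(theta) = 3*sqrt(theta**2 + 1)/4 - 3*atan(theta/2)/4 - 3*atan(theta)/4 - 2*atan(3*theta/2)/3; value = -3*sqrt(5)/4 - 2*atan(3)/3 - 3*atan(2)/4 - 3*pi/16 + 3/4

The integrand splits into summands that can be handled one at a time.
F(theta) = 3*sqrt(theta**2 + 1)/4 - 3*atan(theta/2)/4 - 3*atan(theta)/4 - 2*atan(3*theta/2)/3 is an antiderivative of f.
Check: d/dtheta[3*sqrt(theta**2 + 1)/4 - 3*atan(theta/2)/4 - 3*atan(theta)/4 - 2*atan(3*theta/2)/3] = (27*theta**7 + 147*theta**5 - 97*theta**4*sqrt(theta**2 + 1) + 168*theta**3 - 278*theta**2*sqrt(theta**2 + 1) + 48*theta - 136*sqrt(theta**2 + 1))/(36*theta**6*sqrt(theta**2 + 1) + 196*theta**4*sqrt(theta**2 + 1) + 224*theta**2*sqrt(theta**2 + 1) + 64*sqrt(theta**2 + 1)), which equals f(theta).
F(0) = 3/4; F(-2) = 3*pi/16 + 3*atan(2)/4 + 2*atan(3)/3 + 3*sqrt(5)/4.
Integral = F(0) - F(-2) = -3*sqrt(5)/4 - 2*atan(3)/3 - 3*atan(2)/4 - 3*pi/16 + 3/4.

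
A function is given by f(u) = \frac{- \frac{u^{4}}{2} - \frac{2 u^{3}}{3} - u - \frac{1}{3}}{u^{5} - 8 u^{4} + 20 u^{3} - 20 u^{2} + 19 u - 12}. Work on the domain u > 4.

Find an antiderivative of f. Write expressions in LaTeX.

Factor the denominator (6 \left(u - 4\right) \left(u - 3\right) \left(u - 1\right) \left(u^{2} + 1\right)) and decompose: f = \frac{49 u - 8}{1020 \left(u^{2} + 1\right)} - \frac{5}{24 \left(u - 1\right)} + \frac{371}{120 \left(u - 3\right)} - \frac{175}{51 \left(u - 4\right)}; each piece integrates to a log, atan, or power term.
Check: d/du[- \frac{7000 \log{\left(u - 4 \right)} - 6307 \log{\left(u - 3 \right)} + 425 \log{\left(u - 1 \right)} - 49 \log{\left(u^{2} + 1 \right)} + 16 \operatorname{atan}{\left(u \right)}}{2040}] = \frac{- 3 u^{4} - 4 u^{3} - 6 u - 2}{6 u^{5} - 48 u^{4} + 120 u^{3} - 120 u^{2} + 114 u - 72}, which equals f(u).

An antiderivative is F(u) = - \frac{7000 \log{\left(u - 4 \right)} - 6307 \log{\left(u - 3 \right)} + 425 \log{\left(u - 1 \right)} - 49 \log{\left(u^{2} + 1 \right)} + 16 \operatorname{atan}{\left(u \right)}}{2040}.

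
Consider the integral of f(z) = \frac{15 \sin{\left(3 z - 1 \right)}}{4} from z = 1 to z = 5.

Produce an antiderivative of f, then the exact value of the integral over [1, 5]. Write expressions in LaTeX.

Since d/dz undoes antidifferentiation here, F'(z) = f(z) is required of F(z).
F(z) = - \frac{5 \cos{\left(3 z - 1 \right)}}{4} is an antiderivative of f.
Check: d/dz[- \frac{5 \cos{\left(3 z - 1 \right)}}{4}] = \frac{15 \sin{\left(3 z - 1 \right)}}{4} = f(z).
F(5) = - \frac{5 \cos{\left(14 \right)}}{4}; F(1) = - \frac{5 \cos{\left(2 \right)}}{4}.
Integral = F(5) - F(1) = \frac{5 \cos{\left(2 \right)}}{4} - \frac{5 \cos{\left(14 \right)}}{4}.

Antiderivative: F(z) = - \frac{5 \cos{\left(3 z - 1 \right)}}{4}; value = \frac{5 \cos{\left(2 \right)}}{4} - \frac{5 \cos{\left(14 \right)}}{4}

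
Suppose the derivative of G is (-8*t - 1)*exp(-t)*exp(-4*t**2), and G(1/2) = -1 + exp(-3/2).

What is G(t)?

The substitution u = -4*t**2 - t works: G'(t) is exactly (dG/du)*(du/dt) for that inner function.
A general antiderivative is exp(-4*t**2 - t) + C.
The condition gives C = -1 + exp(-3/2) - (exp(-3/2)) = -1.
So G(t) = exp(-4*t**2 - t) - 1.
Check: d/dt[exp(-4*t**2 - t) - 1] = (-8*t - 1)*exp(-t)*exp(-4*t**2) = G'(t).

G(t) = exp(-4*t**2 - t) - 1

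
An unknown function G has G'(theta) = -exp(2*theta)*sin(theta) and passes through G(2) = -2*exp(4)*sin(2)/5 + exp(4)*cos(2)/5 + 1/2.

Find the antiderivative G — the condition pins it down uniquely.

Any candidate G(theta) must reproduce the stated G'(theta) exactly.
A general antiderivative is -2*exp(2*theta)*sin(theta)/5 + exp(2*theta)*cos(theta)/5 + C.
The condition gives C = -2*exp(4)*sin(2)/5 + exp(4)*cos(2)/5 + 1/2 - (-2*exp(4)*sin(2)/5 + exp(4)*cos(2)/5) = 1/2.
So G(theta) = (-4*exp(2*theta)*sin(theta) + 2*exp(2*theta)*cos(theta) + 5)/10.
Check: d/dtheta[(-4*exp(2*theta)*sin(theta) + 2*exp(2*theta)*cos(theta) + 5)/10] = -exp(2*theta)*sin(theta) = G'(theta).

G(theta) = (-4*exp(2*theta)*sin(theta) + 2*exp(2*theta)*cos(theta) + 5)/10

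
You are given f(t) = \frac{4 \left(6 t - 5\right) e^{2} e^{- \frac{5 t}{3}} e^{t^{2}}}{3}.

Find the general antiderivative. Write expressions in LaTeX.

F(t) = 4 e^{2} e^{- \frac{5 t}{3}} e^{t^{2}} + C

f matches the chain-rule pattern g'(h)*h' with inner function h(t) = t^{2} - \frac{5 t}{3} + 2; substituting u = h(t) collapses the integral.
Check: d/dt[4 e^{2} e^{- \frac{5 t}{3}} e^{t^{2}}] = \frac{\left(24 t e^{2} e^{t^{2}} - 20 e^{2} e^{t^{2}}\right) e^{- \frac{5 t}{3}}}{3}, which equals f(t).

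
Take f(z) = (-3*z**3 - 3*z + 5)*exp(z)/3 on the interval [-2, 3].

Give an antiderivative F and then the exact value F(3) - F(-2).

f has the shape u'v + uv' for u = -z**3 + 3*z**2 - 7*z + 26/3 and v = exp(z) — it is the derivative of the product u*v.
F(z) = -z**3*exp(z) + 3*z**2*exp(z) - 7*z*exp(z) + 26*exp(z)/3 is an antiderivative of f.
Check: d/dz[-z**3*exp(z) + 3*z**2*exp(z) - 7*z*exp(z) + 26*exp(z)/3] = -z**3*exp(z) - z*exp(z) + 5*exp(z)/3, which equals f(z).
F(3) = -37*exp(3)/3; F(-2) = 128*exp(-2)/3.
Integral = F(3) - F(-2) = -37*exp(3)/3 - 128*exp(-2)/3.

Antiderivative: F(z) = -z**3*exp(z) + 3*z**2*exp(z) - 7*z*exp(z) + 26*exp(z)/3; value = -37*exp(3)/3 - 128*exp(-2)/3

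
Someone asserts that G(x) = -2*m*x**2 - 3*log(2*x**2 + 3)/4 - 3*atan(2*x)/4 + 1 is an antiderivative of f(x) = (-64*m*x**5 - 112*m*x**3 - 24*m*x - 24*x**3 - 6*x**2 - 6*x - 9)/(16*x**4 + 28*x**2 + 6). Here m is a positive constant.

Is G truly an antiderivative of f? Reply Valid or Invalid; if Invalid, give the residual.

d/dx[G] = (-64*m*x**5 - 112*m*x**3 - 24*m*x - 24*x**3 - 6*x**2 - 6*x - 9)/(16*x**4 + 28*x**2 + 6)
This equals f(x) exactly, so the claim holds.

Valid - the claim checks out under differentiation.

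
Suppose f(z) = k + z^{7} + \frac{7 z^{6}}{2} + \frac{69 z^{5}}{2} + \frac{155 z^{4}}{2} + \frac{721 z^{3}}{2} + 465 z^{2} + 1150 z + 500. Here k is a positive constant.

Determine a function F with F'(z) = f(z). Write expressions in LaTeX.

The integrand splits into summands that can be handled one at a time.
Check: d/dz[k z + 2 \left(\frac{z^{2}}{2} + \frac{z}{2} + 5\right)^{4}] = k + z^{7} + \frac{7 z^{6}}{2} + \frac{69 z^{5}}{2} + \frac{155 z^{4}}{2} + \frac{721 z^{3}}{2} + 465 z^{2} + 1150 z + 500 = f(z).

An antiderivative is F(z) = k z + 2 \left(\frac{z^{2}}{2} + \frac{z}{2} + 5\right)^{4}.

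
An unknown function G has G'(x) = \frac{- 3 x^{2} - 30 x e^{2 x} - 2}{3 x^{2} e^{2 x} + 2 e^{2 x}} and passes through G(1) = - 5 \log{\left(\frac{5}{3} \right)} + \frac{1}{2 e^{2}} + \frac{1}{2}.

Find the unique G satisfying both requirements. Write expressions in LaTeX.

G(x) = - \frac{\left(10 e^{2 x} \log{\left(x^{2} + \frac{2}{3} \right)} - e^{2 x} - 1\right) e^{- 2 x}}{2}

A candidate passes only if d/dx[G] lands on the given G'(x) exactly.
A general antiderivative is - 5 \log{\left(x^{2} + \frac{2}{3} \right)} + \frac{e^{- 2 x}}{2} + C.
The condition gives C = - 5 \log{\left(\frac{5}{3} \right)} + \frac{1}{2 e^{2}} + \frac{1}{2} - (- 5 \log{\left(\frac{5}{3} \right)} + \frac{1}{2 e^{2}}) = \frac{1}{2}.
So G(x) = - \frac{\left(10 e^{2 x} \log{\left(x^{2} + \frac{2}{3} \right)} - e^{2 x} - 1\right) e^{- 2 x}}{2}.
Check: d/dx[- \frac{\left(10 e^{2 x} \log{\left(x^{2} + \frac{2}{3} \right)} - e^{2 x} - 1\right) e^{- 2 x}}{2}] = \frac{- 3 x^{2} - 30 x e^{2 x} - 2}{3 x^{2} e^{2 x} + 2 e^{2 x}} = G'(x).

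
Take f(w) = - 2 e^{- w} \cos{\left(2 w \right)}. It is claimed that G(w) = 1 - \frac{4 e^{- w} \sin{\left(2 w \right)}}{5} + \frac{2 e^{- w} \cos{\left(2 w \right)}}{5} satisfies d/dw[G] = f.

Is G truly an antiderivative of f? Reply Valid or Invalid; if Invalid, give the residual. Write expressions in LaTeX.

d/dw[G] = - 2 e^{- w} \cos{\left(2 w \right)}
This equals f(w) exactly, so the claim holds.

Valid - the claim checks out under differentiation.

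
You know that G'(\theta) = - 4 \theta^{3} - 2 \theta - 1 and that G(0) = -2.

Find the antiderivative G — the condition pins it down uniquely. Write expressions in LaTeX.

Integrate term by term and add the pieces.
A general antiderivative is - \theta^{4} - \theta^{2} - \theta - 1 + C.
The condition gives C = -2 - (-1) = -1.
So G(\theta) = - \theta^{4} - \theta^{2} - \theta - 2.
Check: d/d\theta[- \theta^{4} - \theta^{2} - \theta - 2] = - 4 \theta^{3} - 2 \theta - 1 = G'(\theta).

G(\theta) = - \theta^{4} - \theta^{2} - \theta - 2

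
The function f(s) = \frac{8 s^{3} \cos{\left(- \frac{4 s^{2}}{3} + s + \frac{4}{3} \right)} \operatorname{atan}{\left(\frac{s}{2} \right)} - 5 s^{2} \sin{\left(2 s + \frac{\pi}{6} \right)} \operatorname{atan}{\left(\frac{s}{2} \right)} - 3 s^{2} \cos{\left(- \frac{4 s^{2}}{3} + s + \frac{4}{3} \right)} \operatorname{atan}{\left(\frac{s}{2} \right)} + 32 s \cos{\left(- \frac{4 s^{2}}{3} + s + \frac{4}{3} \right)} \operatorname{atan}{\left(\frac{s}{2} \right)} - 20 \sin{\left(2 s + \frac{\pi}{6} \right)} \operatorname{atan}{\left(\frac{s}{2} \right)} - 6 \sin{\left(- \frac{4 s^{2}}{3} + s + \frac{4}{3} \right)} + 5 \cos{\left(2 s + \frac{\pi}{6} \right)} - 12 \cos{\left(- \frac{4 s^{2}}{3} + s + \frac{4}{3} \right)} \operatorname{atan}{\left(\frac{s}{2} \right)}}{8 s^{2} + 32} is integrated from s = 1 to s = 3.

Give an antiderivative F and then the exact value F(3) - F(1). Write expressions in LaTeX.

Antiderivative: F(s) = \frac{\left(- 6 \sin{\left(- \frac{4 s^{2}}{3} + s + \frac{4}{3} \right)} + 5 \cos{\left(2 s + \frac{\pi}{6} \right)}\right) \operatorname{atan}{\left(\frac{s}{2} \right)}}{16}; value = - \frac{5 \cos{\left(\frac{\pi}{6} + 2 \right)} \operatorname{atan}{\left(\frac{1}{2} \right)}}{16} + \frac{3 \sin{\left(1 \right)} \operatorname{atan}{\left(\frac{1}{2} \right)}}{8} + \frac{5 \cos{\left(\frac{\pi}{6} + 6 \right)} \operatorname{atan}{\left(\frac{3}{2} \right)}}{16} + \frac{3 \sin{\left(\frac{23}{3} \right)} \operatorname{atan}{\left(\frac{3}{2} \right)}}{8}

f has the shape u'v + uv' for u = - \frac{3 \sin{\left(- \frac{4 s^{2}}{3} + s + \frac{4}{3} \right)}}{8} + \frac{5 \cos{\left(2 s + \frac{\pi}{6} \right)}}{16} and v = \operatorname{atan}{\left(\frac{s}{2} \right)} — it is the derivative of the product u*v.
F(s) = \frac{\left(- 6 \sin{\left(- \frac{4 s^{2}}{3} + s + \frac{4}{3} \right)} + 5 \cos{\left(2 s + \frac{\pi}{6} \right)}\right) \operatorname{atan}{\left(\frac{s}{2} \right)}}{16} is an antiderivative of f.
Check: d/ds[\frac{\left(- 6 \sin{\left(- \frac{4 s^{2}}{3} + s + \frac{4}{3} \right)} + 5 \cos{\left(2 s + \frac{\pi}{6} \right)}\right) \operatorname{atan}{\left(\frac{s}{2} \right)}}{16}] = \frac{8 s^{3} \cos{\left(- \frac{4 s^{2}}{3} + s + \frac{4}{3} \right)} \operatorname{atan}{\left(\frac{s}{2} \right)} - 5 s^{2} \sin{\left(2 s + \frac{\pi}{6} \right)} \operatorname{atan}{\left(\frac{s}{2} \right)} - 3 s^{2} \cos{\left(- \frac{4 s^{2}}{3} + s + \frac{4}{3} \right)} \operatorname{atan}{\left(\frac{s}{2} \right)} + 32 s \cos{\left(- \frac{4 s^{2}}{3} + s + \frac{4}{3} \right)} \operatorname{atan}{\left(\frac{s}{2} \right)} - 20 \sin{\left(2 s + \frac{\pi}{6} \right)} \operatorname{atan}{\left(\frac{s}{2} \right)} - 6 \sin{\left(- \frac{4 s^{2}}{3} + s + \frac{4}{3} \right)} + 5 \cos{\left(2 s + \frac{\pi}{6} \right)} - 12 \cos{\left(- \frac{4 s^{2}}{3} + s + \frac{4}{3} \right)} \operatorname{atan}{\left(\frac{s}{2} \right)}}{8 s^{2} + 32} = f(s).
F(3) = \frac{5 \cos{\left(\frac{\pi}{6} + 6 \right)} \operatorname{atan}{\left(\frac{3}{2} \right)}}{16} + \frac{3 \sin{\left(\frac{23}{3} \right)} \operatorname{atan}{\left(\frac{3}{2} \right)}}{8}; F(1) = - \frac{3 \sin{\left(1 \right)} \operatorname{atan}{\left(\frac{1}{2} \right)}}{8} + \frac{5 \cos{\left(\frac{\pi}{6} + 2 \right)} \operatorname{atan}{\left(\frac{1}{2} \right)}}{16}.
Integral = F(3) - F(1) = - \frac{5 \cos{\left(\frac{\pi}{6} + 2 \right)} \operatorname{atan}{\left(\frac{1}{2} \right)}}{16} + \frac{3 \sin{\left(1 \right)} \operatorname{atan}{\left(\frac{1}{2} \right)}}{8} + \frac{5 \cos{\left(\frac{\pi}{6} + 6 \right)} \operatorname{atan}{\left(\frac{3}{2} \right)}}{16} + \frac{3 \sin{\left(\frac{23}{3} \right)} \operatorname{atan}{\left(\frac{3}{2} \right)}}{8}.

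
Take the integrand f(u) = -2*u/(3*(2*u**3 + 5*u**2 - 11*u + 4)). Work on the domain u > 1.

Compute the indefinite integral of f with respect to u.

Factor the denominator (3*(u - 1)*(u + 4)*(2*u - 1)) and decompose: f = 4/(27*(2*u - 1)) + 8/(135*(u + 4)) - 2/(15*(u - 1)); each piece integrates to a log, atan, or power term.
Check: d/du[-2*log(u - 1)/15 + 2*log(u - 1/2)/27 + 8*log(u + 4)/135] = -2*u/(6*u**3 + 15*u**2 - 33*u + 12), which equals f(u).

F(u) = -2*log(u - 1)/15 + 2*log(u - 1/2)/27 + 8*log(u + 4)/135 + C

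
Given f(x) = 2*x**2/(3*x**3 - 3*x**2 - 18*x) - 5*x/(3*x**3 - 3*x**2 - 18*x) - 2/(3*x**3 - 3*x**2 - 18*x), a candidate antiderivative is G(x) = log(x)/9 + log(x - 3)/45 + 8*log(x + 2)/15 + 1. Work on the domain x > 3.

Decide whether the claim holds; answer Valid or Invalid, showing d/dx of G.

Valid: G'(x) = f(x).

d/dx[G] = (2*x**2 - 5*x - 2)/(3*x**3 - 3*x**2 - 18*x)
This equals f(x) exactly, so the claim holds.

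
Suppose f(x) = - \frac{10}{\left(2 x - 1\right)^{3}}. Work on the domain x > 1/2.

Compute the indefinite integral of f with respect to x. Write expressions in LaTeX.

F(x) = \frac{5}{2 \left(2 x - 1\right)^{2}} + C

Check any antiderivative F(x) by computing F'(x) and comparing it with f(x).
Check: d/dx[\frac{5}{2 \left(2 x - 1\right)^{2}}] = - \frac{10}{8 x^{3} - 12 x^{2} + 6 x - 1}, which equals f(x).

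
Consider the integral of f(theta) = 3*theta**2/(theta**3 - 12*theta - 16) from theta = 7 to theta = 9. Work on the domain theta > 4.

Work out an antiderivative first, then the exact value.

The denominator factors as (theta - 4)*(theta + 2)**2; partial fractions split f into directly integrable pieces: 5/(3*(theta + 2)) - 2/(theta + 2)**2 + 4/(3*(theta - 4)).
F(theta) = (4*theta*log(theta - 4) + 5*theta*log(theta + 2) + 8*log(theta - 4) + 10*log(theta + 2) + 6)/(3*theta + 6) is an antiderivative of f.
Check: d/dtheta[(4*theta*log(theta - 4) + 5*theta*log(theta + 2) + 8*log(theta - 4) + 10*log(theta + 2) + 6)/(3*theta + 6)] = 3*theta**2/(theta**3 - 12*theta - 16) = f(theta).
F(9) = 2/11 + 4*log(5)/3 + 5*log(11)/3; F(7) = 2/9 + 4*log(3)/3 + 5*log(9)/3.
Integral = F(9) - F(7) = -5*log(9)/3 - 4*log(3)/3 - 4/99 + 4*log(5)/3 + 5*log(11)/3.

Antiderivative: F(theta) = (4*theta*log(theta - 4) + 5*theta*log(theta + 2) + 8*log(theta - 4) + 10*log(theta + 2) + 6)/(3*theta + 6); value = -5*log(9)/3 - 4*log(3)/3 - 4/99 + 4*log(5)/3 + 5*log(11)/3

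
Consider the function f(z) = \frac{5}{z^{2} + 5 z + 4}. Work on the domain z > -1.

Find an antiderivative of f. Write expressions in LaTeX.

An antiderivative is F(z) = \frac{5 \log{\left(z + 1 \right)}}{3} - \frac{5 \log{\left(z + 4 \right)}}{3}.

Factor the denominator (\left(z + 1\right) \left(z + 4\right)) and decompose: f = - \frac{5}{3 \left(z + 4\right)} + \frac{5}{3 \left(z + 1\right)}; each piece integrates to a log, atan, or power term.
Check: d/dz[\frac{5 \log{\left(z + 1 \right)}}{3} - \frac{5 \log{\left(z + 4 \right)}}{3}] = \frac{5}{z^{2} + 5 z + 4} = f(z).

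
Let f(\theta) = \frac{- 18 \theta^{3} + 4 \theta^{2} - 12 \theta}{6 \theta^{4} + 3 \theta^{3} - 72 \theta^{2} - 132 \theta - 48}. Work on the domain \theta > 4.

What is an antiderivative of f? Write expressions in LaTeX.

The denominator factors as 3 \left(\theta - 4\right) \left(\theta + 2\right)^{2} \left(2 \theta + 1\right); partial fractions split f into directly integrable pieces: - \frac{74}{243 \left(2 \theta + 1\right)} - \frac{136}{81 \left(\theta + 2\right)} + \frac{92}{27 \left(\theta + 2\right)^{2}} - \frac{284}{243 \left(\theta - 4\right)}.
Check: d/d\theta[- \frac{284 \theta \log{\left(\theta - 4 \right)} + 37 \theta \log{\left(\theta + \frac{1}{2} \right)} + 408 \theta \log{\left(\theta + 2 \right)} + 568 \log{\left(\theta - 4 \right)} + 74 \log{\left(\theta + \frac{1}{2} \right)} + 816 \log{\left(\theta + 2 \right)} + 828}{243 \left(\theta + 2\right)}] = \frac{- 18 \theta^{3} + 4 \theta^{2} - 12 \theta}{6 \theta^{4} + 3 \theta^{3} - 72 \theta^{2} - 132 \theta - 48} = f(\theta).

An antiderivative is F(\theta) = - \frac{284 \theta \log{\left(\theta - 4 \right)} + 37 \theta \log{\left(\theta + \frac{1}{2} \right)} + 408 \theta \log{\left(\theta + 2 \right)} + 568 \log{\left(\theta - 4 \right)} + 74 \log{\left(\theta + \frac{1}{2} \right)} + 816 \log{\left(\theta + 2 \right)} + 828}{243 \left(\theta + 2\right)}.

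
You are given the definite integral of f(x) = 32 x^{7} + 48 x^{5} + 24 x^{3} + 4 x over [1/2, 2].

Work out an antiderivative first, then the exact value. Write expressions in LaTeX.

The substitution u = x^{2} + \frac{1}{2} works: f is exactly (dF/du)*(du/dx) for that inner function.
F(x) = \frac{\left(2 x^{2} + 1\right)^{4}}{4} is an antiderivative of f.
Check: d/dx[\frac{\left(2 x^{2} + 1\right)^{4}}{4}] = 32 x^{7} + 48 x^{5} + 24 x^{3} + 4 x = f(x).
F(2) = \frac{6561}{4}; F(1/2) = \frac{81}{64}.
Integral = F(2) - F(1/2) = \frac{104895}{64}.

Antiderivative: F(x) = \frac{\left(2 x^{2} + 1\right)^{4}}{4}; value = \frac{104895}{64}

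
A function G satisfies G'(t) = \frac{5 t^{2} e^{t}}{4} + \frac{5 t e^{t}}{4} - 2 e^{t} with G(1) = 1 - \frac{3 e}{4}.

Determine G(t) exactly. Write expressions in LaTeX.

G(t) = \frac{5 t^{2} e^{t}}{4} - \frac{5 t e^{t}}{4} - \frac{3 e^{t}}{4} + 1

G'(t) has the shape u'v + uv' for u = \frac{5 t^{2}}{4} - \frac{5 t}{4} - \frac{3}{4} and v = e^{t} — it is the derivative of the product u*v.
A general antiderivative is \frac{\left(5 t^{2} - 5 t - 3\right) e^{t}}{4} + C.
The condition gives C = 1 - \frac{3 e}{4} - (- \frac{3 e}{4}) = 1.
So G(t) = \frac{5 t^{2} e^{t}}{4} - \frac{5 t e^{t}}{4} - \frac{3 e^{t}}{4} + 1.
Check: d/dt[\frac{5 t^{2} e^{t}}{4} - \frac{5 t e^{t}}{4} - \frac{3 e^{t}}{4} + 1] = \frac{5 t^{2} e^{t}}{4} + \frac{5 t e^{t}}{4} - 2 e^{t} = G'(t).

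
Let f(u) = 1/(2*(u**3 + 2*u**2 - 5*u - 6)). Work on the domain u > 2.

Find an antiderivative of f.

An antiderivative is F(u) = -(-2*log(u - 2) + 5*log(u + 1) - 3*log(u + 3))/60.

The denominator factors as 2*(u - 2)*(u + 1)*(u + 3); partial fractions split f into directly integrable pieces: 1/(20*(u + 3)) - 1/(12*(u + 1)) + 1/(30*(u - 2)).
Check: d/du[-(-2*log(u - 2) + 5*log(u + 1) - 3*log(u + 3))/60] = 1/(2*u**3 + 4*u**2 - 10*u - 12), which equals f(u).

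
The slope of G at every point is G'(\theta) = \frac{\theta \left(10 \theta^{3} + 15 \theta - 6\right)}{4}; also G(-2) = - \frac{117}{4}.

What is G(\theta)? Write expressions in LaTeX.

G(\theta) = \frac{2 \theta^{5} + 5 \theta^{3} - 3 \theta^{2} - 1}{4}

Differentiate the proposed G(\theta) back; it has to land on the given G'(\theta).
A general antiderivative is \frac{\theta^{5}}{2} + \frac{5 \theta^{3}}{4} - \frac{3 \theta^{2}}{4} + \frac{3}{4} + C.
The condition gives C = - \frac{117}{4} - (- \frac{113}{4}) = -1.
So G(\theta) = \frac{2 \theta^{5} + 5 \theta^{3} - 3 \theta^{2} - 1}{4}.
Check: d/d\theta[\frac{2 \theta^{5} + 5 \theta^{3} - 3 \theta^{2} - 1}{4}] = \frac{5 \theta^{4}}{2} + \frac{15 \theta^{2}}{4} - \frac{3 \theta}{2}, which equals G'(\theta).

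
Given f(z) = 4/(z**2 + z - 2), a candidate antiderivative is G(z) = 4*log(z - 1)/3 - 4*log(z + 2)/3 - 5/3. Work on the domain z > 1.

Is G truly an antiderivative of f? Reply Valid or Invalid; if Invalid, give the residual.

d/dz[G] = 4/(z**2 + z - 2)
This equals f(z) exactly, so the claim holds.

Valid - the claim checks out under differentiation.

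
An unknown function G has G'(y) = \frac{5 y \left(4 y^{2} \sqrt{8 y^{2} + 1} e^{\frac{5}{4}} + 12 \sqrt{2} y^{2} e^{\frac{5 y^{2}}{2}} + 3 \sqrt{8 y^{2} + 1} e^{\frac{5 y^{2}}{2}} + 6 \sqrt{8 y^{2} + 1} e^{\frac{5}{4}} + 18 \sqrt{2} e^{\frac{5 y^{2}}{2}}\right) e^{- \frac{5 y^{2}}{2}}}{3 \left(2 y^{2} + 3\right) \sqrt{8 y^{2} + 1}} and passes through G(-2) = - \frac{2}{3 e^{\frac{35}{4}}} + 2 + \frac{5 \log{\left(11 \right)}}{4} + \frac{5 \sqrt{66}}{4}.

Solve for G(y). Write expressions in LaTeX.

Differentiate the proposed G(y) back; it has to land on the given G'(y).
A general antiderivative is \frac{5 \sqrt{4 y^{2} + \frac{1}{2}}}{2} - \frac{2 e^{\frac{5}{4} - \frac{5 y^{2}}{2}}}{3} + \frac{5 \log{\left(2 y^{2} + 3 \right)}}{4} + C.
The condition gives C = - \frac{2}{3 e^{\frac{35}{4}}} + 2 + \frac{5 \log{\left(11 \right)}}{4} + \frac{5 \sqrt{66}}{4} - (- \frac{2}{3 e^{\frac{35}{4}}} + \frac{5 \log{\left(11 \right)}}{4} + \frac{5 \sqrt{66}}{4}) = 2.
So G(y) = \frac{5 \sqrt{4 y^{2} + \frac{1}{2}}}{2} + \frac{5 \log{\left(2 y^{2} + 3 \right)}}{4} + 2 - \frac{2 e^{\frac{5}{4}} e^{- \frac{5 y^{2}}{2}}}{3}.
Check: d/dy[\frac{5 \sqrt{4 y^{2} + \frac{1}{2}}}{2} + \frac{5 \log{\left(2 y^{2} + 3 \right)}}{4} + 2 - \frac{2 e^{\frac{5}{4}} e^{- \frac{5 y^{2}}{2}}}{3}] = \frac{20 y^{3} \sqrt{8 y^{2} + 1} e^{\frac{5}{4}} + 60 \sqrt{2} y^{3} e^{\frac{5 y^{2}}{2}} + 15 y \sqrt{8 y^{2} + 1} e^{\frac{5 y^{2}}{2}} + 30 y \sqrt{8 y^{2} + 1} e^{\frac{5}{4}} + 90 \sqrt{2} y e^{\frac{5 y^{2}}{2}}}{6 y^{2} \sqrt{8 y^{2} + 1} e^{\frac{5 y^{2}}{2}} + 9 \sqrt{8 y^{2} + 1} e^{\frac{5 y^{2}}{2}}}, which equals G'(y).

G(y) = \frac{5 \sqrt{4 y^{2} + \frac{1}{2}}}{2} + \frac{5 \log{\left(2 y^{2} + 3 \right)}}{4} + 2 - \frac{2 e^{\frac{5}{4}} e^{- \frac{5 y^{2}}{2}}}{3}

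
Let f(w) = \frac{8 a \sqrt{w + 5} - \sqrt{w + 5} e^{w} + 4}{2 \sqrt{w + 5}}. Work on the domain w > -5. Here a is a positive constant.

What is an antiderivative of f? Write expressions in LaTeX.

For F(w) to be correct the identity F'(w) - f(w) = 0 must hold.
Check: d/dw[4 a w + 4 \sqrt{w + 5} - \frac{e^{w}}{2}] = \frac{8 a \sqrt{w + 5} - \sqrt{w + 5} e^{w} + 4}{2 \sqrt{w + 5}} = f(w).

An antiderivative is F(w) = 4 a w + 4 \sqrt{w + 5} - \frac{e^{w}}{2}.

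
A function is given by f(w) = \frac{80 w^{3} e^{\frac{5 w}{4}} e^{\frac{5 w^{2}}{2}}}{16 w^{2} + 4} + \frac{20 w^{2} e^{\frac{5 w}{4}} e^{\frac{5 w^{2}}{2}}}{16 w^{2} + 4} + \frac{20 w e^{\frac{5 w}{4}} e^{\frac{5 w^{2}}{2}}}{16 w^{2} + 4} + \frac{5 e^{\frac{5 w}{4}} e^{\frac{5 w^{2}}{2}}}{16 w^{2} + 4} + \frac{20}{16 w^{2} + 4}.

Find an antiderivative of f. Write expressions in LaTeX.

An antiderivative is F(w) = e^{\frac{5 w}{4}} e^{\frac{5 w^{2}}{2}} + \frac{5 \operatorname{atan}{\left(2 w \right)}}{2}.

Integrate term by term and add the pieces.
Check: d/dw[e^{\frac{5 w}{4}} e^{\frac{5 w^{2}}{2}} + \frac{5 \operatorname{atan}{\left(2 w \right)}}{2}] = \frac{80 w^{3} e^{\frac{5 w}{4}} e^{\frac{5 w^{2}}{2}} + 20 w^{2} e^{\frac{5 w}{4}} e^{\frac{5 w^{2}}{2}} + 20 w e^{\frac{5 w}{4}} e^{\frac{5 w^{2}}{2}} + 5 e^{\frac{5 w}{4}} e^{\frac{5 w^{2}}{2}} + 20}{16 w^{2} + 4}, which equals f(w).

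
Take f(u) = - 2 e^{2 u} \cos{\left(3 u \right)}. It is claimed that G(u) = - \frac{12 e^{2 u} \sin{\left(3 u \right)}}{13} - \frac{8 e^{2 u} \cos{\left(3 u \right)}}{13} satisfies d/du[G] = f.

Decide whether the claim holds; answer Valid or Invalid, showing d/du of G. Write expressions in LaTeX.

d/du[G] = - 4 e^{2 u} \cos{\left(3 u \right)}
d/du[G] - f(u) = - 2 e^{2 u} \cos{\left(3 u \right)} != 0.

Invalid: d/du[G] - f = - 2 e^{2 u} \cos{\left(3 u \right)}, which is not 0.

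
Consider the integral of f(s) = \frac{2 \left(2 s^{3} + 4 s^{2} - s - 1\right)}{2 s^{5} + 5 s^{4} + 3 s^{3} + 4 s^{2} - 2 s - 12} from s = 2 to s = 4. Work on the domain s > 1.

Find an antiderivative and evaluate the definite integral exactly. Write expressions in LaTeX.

Antiderivative: F(s) = \frac{272 \log{\left(s - 1 \right)} - 792 \log{\left(s + \frac{3}{2} \right)} + 170 \log{\left(s + 2 \right)} + 175 \log{\left(s^{2} + 2 \right)} + 970 \sqrt{2} \operatorname{atan}{\left(\frac{\sqrt{2} s}{2} \right)}}{1530}; value = - \frac{44 \log{\left(\frac{11}{2} \right)}}{85} - \frac{97 \sqrt{2} \operatorname{atan}{\left(\sqrt{2} \right)}}{153} - \frac{\log{\left(4 \right)}}{9} - \frac{\log{\left(6 \right)}}{306} + \frac{8 \log{\left(3 \right)}}{45} + \frac{35 \log{\left(18 \right)}}{306} + \frac{44 \log{\left(\frac{7}{2} \right)}}{85} + \frac{97 \sqrt{2} \operatorname{atan}{\left(2 \sqrt{2} \right)}}{153}

The denominator factors as \left(s - 1\right) \left(s + 2\right) \left(2 s + 3\right) \left(s^{2} + 2\right); partial fractions split f into directly integrable pieces: \frac{35 s + 194}{153 \left(s^{2} + 2\right)} - \frac{88}{85 \left(2 s + 3\right)} + \frac{1}{9 \left(s + 2\right)} + \frac{8}{45 \left(s - 1\right)}.
F(s) = \frac{272 \log{\left(s - 1 \right)} - 792 \log{\left(s + \frac{3}{2} \right)} + 170 \log{\left(s + 2 \right)} + 175 \log{\left(s^{2} + 2 \right)} + 970 \sqrt{2} \operatorname{atan}{\left(\frac{\sqrt{2} s}{2} \right)}}{1530} is an antiderivative of f.
Check: d/ds[\frac{272 \log{\left(s - 1 \right)} - 792 \log{\left(s + \frac{3}{2} \right)} + 170 \log{\left(s + 2 \right)} + 175 \log{\left(s^{2} + 2 \right)} + 970 \sqrt{2} \operatorname{atan}{\left(\frac{\sqrt{2} s}{2} \right)}}{1530}] = \frac{4 s^{3} + 8 s^{2} - 2 s - 2}{2 s^{5} + 5 s^{4} + 3 s^{3} + 4 s^{2} - 2 s - 12}, which equals f(s).
F(4) = - \frac{44 \log{\left(\frac{11}{2} \right)}}{85} + \frac{8 \log{\left(3 \right)}}{45} + \frac{\log{\left(6 \right)}}{9} + \frac{35 \log{\left(18 \right)}}{306} + \frac{97 \sqrt{2} \operatorname{atan}{\left(2 \sqrt{2} \right)}}{153}; F(2) = - \frac{44 \log{\left(\frac{7}{2} \right)}}{85} + \frac{\log{\left(4 \right)}}{9} + \frac{35 \log{\left(6 \right)}}{306} + \frac{97 \sqrt{2} \operatorname{atan}{\left(\sqrt{2} \right)}}{153}.
Integral = F(4) - F(2) = - \frac{44 \log{\left(\frac{11}{2} \right)}}{85} - \frac{97 \sqrt{2} \operatorname{atan}{\left(\sqrt{2} \right)}}{153} - \frac{\log{\left(4 \right)}}{9} - \frac{\log{\left(6 \right)}}{306} + \frac{8 \log{\left(3 \right)}}{45} + \frac{35 \log{\left(18 \right)}}{306} + \frac{44 \log{\left(\frac{7}{2} \right)}}{85} + \frac{97 \sqrt{2} \operatorname{atan}{\left(2 \sqrt{2} \right)}}{153}.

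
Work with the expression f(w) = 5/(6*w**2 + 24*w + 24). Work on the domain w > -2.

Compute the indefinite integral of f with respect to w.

F(w) = -5/(6*w + 12) + C

Recover f(w) by differentiating a candidate F(w); any mismatch rules it out.
Check: d/dw[-5/(6*w + 12)] = 5/(6*w**2 + 24*w + 24) = f(w).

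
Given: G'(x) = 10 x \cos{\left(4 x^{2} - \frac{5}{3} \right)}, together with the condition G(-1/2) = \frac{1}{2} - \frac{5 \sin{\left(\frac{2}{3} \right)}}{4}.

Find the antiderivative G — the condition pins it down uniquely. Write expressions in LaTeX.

G(x) = \frac{5 \sin{\left(4 x^{2} - \frac{5}{3} \right)}}{4} + \frac{1}{2}

G'(x) matches the chain-rule pattern g'(h)*h' with inner function h(x) = 4 x^{2} - \frac{5}{3}; substituting u = h(x) collapses the integral.
A general antiderivative is \frac{5 \sin{\left(4 x^{2} - \frac{5}{3} \right)}}{4} + C.
The condition gives C = \frac{1}{2} - \frac{5 \sin{\left(\frac{2}{3} \right)}}{4} - (- \frac{5 \sin{\left(\frac{2}{3} \right)}}{4}) = \frac{1}{2}.
So G(x) = \frac{5 \sin{\left(4 x^{2} - \frac{5}{3} \right)}}{4} + \frac{1}{2}.
Check: d/dx[\frac{5 \sin{\left(4 x^{2} - \frac{5}{3} \right)}}{4} + \frac{1}{2}] = 10 x \cos{\left(4 x^{2} - \frac{5}{3} \right)} = G'(x).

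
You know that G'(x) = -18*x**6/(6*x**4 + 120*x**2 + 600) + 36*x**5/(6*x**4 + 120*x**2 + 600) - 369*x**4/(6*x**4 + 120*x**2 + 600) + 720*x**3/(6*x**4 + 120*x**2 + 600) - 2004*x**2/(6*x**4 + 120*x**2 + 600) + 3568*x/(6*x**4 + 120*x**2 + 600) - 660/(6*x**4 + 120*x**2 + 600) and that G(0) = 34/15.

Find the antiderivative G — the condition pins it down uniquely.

G(x) = -x**3 + 3*x**2 - 3*x/2 + (2*x + 4/3)/(x**2/2 + 5) + 2

Integrate term by term and add the pieces.
A general antiderivative is -x**3 + 3*x**2 - 3*x/2 + (2*x + 4/3)/(x**2/2 + 5) + C.
The condition gives C = 34/15 - (4/15) = 2.
So G(x) = -x**3 + 3*x**2 - 3*x/2 + (2*x + 4/3)/(x**2/2 + 5) + 2.
Check: d/dx[-x**3 + 3*x**2 - 3*x/2 + (2*x + 4/3)/(x**2/2 + 5) + 2] = (-18*x**6 + 36*x**5 - 369*x**4 + 720*x**3 - 2004*x**2 + 3568*x - 660)/(6*x**4 + 120*x**2 + 600), which equals G'(x).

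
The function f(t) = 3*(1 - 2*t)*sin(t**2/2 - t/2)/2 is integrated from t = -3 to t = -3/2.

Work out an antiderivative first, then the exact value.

Antiderivative: F(t) = 3*cos(t**2/2 - t/2); value = -3*cos(6) + 3*cos(15/8)

The substitution u = t**2/2 - t/2 works: f is exactly (dF/du)*(du/dt) for that inner function.
F(t) = 3*cos(t**2/2 - t/2) is an antiderivative of f.
Check: d/dt[3*cos(t**2/2 - t/2)] = -3*t*sin(t**2/2 - t/2) + 3*sin(t**2/2 - t/2)/2, which equals f(t).
F(-3/2) = 3*cos(15/8); F(-3) = 3*cos(6).
Integral = F(-3/2) - F(-3) = -3*cos(6) + 3*cos(15/8).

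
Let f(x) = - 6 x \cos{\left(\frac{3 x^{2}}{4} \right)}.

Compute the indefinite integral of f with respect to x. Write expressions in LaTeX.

F(x) = - 4 \sin{\left(\frac{3 x^{2}}{4} \right)} + C

The substitution u = \frac{3 x^{2}}{4} works: f is exactly (dF/du)*(du/dx) for that inner function.
Check: d/dx[- 4 \sin{\left(\frac{3 x^{2}}{4} \right)}] = - 6 x \cos{\left(\frac{3 x^{2}}{4} \right)} = f(x).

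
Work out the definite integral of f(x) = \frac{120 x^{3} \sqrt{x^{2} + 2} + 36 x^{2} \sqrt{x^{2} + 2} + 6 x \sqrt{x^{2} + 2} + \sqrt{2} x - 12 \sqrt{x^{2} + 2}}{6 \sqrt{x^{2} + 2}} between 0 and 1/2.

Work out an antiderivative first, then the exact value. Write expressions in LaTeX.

Recover f(x) by differentiating a candidate F(x); any mismatch rules it out.
F(x) = 5 x^{4} + 2 x^{3} + \frac{x^{2}}{2} - 2 x + \frac{\sqrt{\frac{x^{2}}{2} + 1}}{3} is an antiderivative of f.
Check: d/dx[5 x^{4} + 2 x^{3} + \frac{x^{2}}{2} - 2 x + \frac{\sqrt{\frac{x^{2}}{2} + 1}}{3}] = \frac{120 x^{3} \sqrt{x^{2} + 2} + 36 x^{2} \sqrt{x^{2} + 2} + 6 x \sqrt{x^{2} + 2} + \sqrt{2} x - 12 \sqrt{x^{2} + 2}}{6 \sqrt{x^{2} + 2}} = f(x).
F(1/2) = - \frac{5}{16} + \frac{\sqrt{2}}{4}; F(0) = \frac{1}{3}.
Integral = F(1/2) - F(0) = - \frac{31}{48} + \frac{\sqrt{2}}{4}.

Antiderivative: F(x) = 5 x^{4} + 2 x^{3} + \frac{x^{2}}{2} - 2 x + \frac{\sqrt{\frac{x^{2}}{2} + 1}}{3}; value = - \frac{31}{48} + \frac{\sqrt{2}}{4}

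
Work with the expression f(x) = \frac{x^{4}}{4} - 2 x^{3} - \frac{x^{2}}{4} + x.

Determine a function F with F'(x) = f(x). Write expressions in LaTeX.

The integrand splits into summands that can be handled one at a time.
Check: d/dx[\frac{x^{5}}{20} - \frac{x^{4}}{2} - \frac{x^{3}}{12} + \frac{x^{2}}{2}] = \frac{x^{4}}{4} - 2 x^{3} - \frac{x^{2}}{4} + x = f(x).

An antiderivative is F(x) = \frac{x^{5}}{20} - \frac{x^{4}}{2} - \frac{x^{3}}{12} + \frac{x^{2}}{2}.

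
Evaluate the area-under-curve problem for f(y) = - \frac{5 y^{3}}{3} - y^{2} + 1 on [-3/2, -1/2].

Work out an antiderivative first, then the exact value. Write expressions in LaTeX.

Antiderivative: F(y) = - \frac{y \left(5 y^{3} + 4 y^{2} - 12\right)}{12}; value = 2

The integrand splits into summands that can be handled one at a time.
F(y) = - \frac{y \left(5 y^{3} + 4 y^{2} - 12\right)}{12} is an antiderivative of f.
Check: d/dy[- \frac{y \left(5 y^{3} + 4 y^{2} - 12\right)}{12}] = - \frac{5 y^{3}}{3} - y^{2} + 1 = f(y).
F(-1/2) = - \frac{31}{64}; F(-3/2) = - \frac{159}{64}.
Integral = F(-1/2) - F(-3/2) = 2.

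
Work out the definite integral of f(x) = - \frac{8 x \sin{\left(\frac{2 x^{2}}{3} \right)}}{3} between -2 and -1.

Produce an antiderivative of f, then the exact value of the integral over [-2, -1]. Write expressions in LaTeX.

Antiderivative: F(x) = 2 \cos{\left(\frac{2 x^{2}}{3} \right)}; value = 2 \cos{\left(\frac{2}{3} \right)} - 2 \cos{\left(\frac{8}{3} \right)}

The substitution u = \frac{2 x^{2}}{3} works: f is exactly (dF/du)*(du/dx) for that inner function.
F(x) = 2 \cos{\left(\frac{2 x^{2}}{3} \right)} is an antiderivative of f.
Check: d/dx[2 \cos{\left(\frac{2 x^{2}}{3} \right)}] = - \frac{8 x \sin{\left(\frac{2 x^{2}}{3} \right)}}{3} = f(x).
F(-1) = 2 \cos{\left(\frac{2}{3} \right)}; F(-2) = 2 \cos{\left(\frac{8}{3} \right)}.
Integral = F(-1) - F(-2) = 2 \cos{\left(\frac{2}{3} \right)} - 2 \cos{\left(\frac{8}{3} \right)}.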